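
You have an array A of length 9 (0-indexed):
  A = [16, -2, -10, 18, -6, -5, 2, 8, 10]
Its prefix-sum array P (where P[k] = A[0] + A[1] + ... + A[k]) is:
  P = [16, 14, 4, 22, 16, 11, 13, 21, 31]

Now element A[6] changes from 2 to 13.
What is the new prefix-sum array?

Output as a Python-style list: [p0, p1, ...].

Answer: [16, 14, 4, 22, 16, 11, 24, 32, 42]

Derivation:
Change: A[6] 2 -> 13, delta = 11
P[k] for k < 6: unchanged (A[6] not included)
P[k] for k >= 6: shift by delta = 11
  P[0] = 16 + 0 = 16
  P[1] = 14 + 0 = 14
  P[2] = 4 + 0 = 4
  P[3] = 22 + 0 = 22
  P[4] = 16 + 0 = 16
  P[5] = 11 + 0 = 11
  P[6] = 13 + 11 = 24
  P[7] = 21 + 11 = 32
  P[8] = 31 + 11 = 42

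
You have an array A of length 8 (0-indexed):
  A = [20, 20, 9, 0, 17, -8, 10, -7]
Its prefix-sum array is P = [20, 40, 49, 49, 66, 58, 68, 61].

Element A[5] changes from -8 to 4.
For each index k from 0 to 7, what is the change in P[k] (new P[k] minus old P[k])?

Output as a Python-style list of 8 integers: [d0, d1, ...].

Answer: [0, 0, 0, 0, 0, 12, 12, 12]

Derivation:
Element change: A[5] -8 -> 4, delta = 12
For k < 5: P[k] unchanged, delta_P[k] = 0
For k >= 5: P[k] shifts by exactly 12
Delta array: [0, 0, 0, 0, 0, 12, 12, 12]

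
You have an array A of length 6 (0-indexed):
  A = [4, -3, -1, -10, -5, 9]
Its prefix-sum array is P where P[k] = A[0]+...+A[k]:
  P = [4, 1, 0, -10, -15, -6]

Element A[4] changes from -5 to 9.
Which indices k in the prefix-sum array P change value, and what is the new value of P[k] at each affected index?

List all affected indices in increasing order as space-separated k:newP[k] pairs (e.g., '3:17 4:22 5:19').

Answer: 4:-1 5:8

Derivation:
P[k] = A[0] + ... + A[k]
P[k] includes A[4] iff k >= 4
Affected indices: 4, 5, ..., 5; delta = 14
  P[4]: -15 + 14 = -1
  P[5]: -6 + 14 = 8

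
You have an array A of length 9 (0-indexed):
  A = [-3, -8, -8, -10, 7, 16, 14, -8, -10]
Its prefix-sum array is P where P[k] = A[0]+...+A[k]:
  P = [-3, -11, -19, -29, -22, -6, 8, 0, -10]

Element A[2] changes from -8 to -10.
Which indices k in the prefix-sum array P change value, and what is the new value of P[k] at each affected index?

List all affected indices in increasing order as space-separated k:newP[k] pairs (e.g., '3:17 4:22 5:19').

P[k] = A[0] + ... + A[k]
P[k] includes A[2] iff k >= 2
Affected indices: 2, 3, ..., 8; delta = -2
  P[2]: -19 + -2 = -21
  P[3]: -29 + -2 = -31
  P[4]: -22 + -2 = -24
  P[5]: -6 + -2 = -8
  P[6]: 8 + -2 = 6
  P[7]: 0 + -2 = -2
  P[8]: -10 + -2 = -12

Answer: 2:-21 3:-31 4:-24 5:-8 6:6 7:-2 8:-12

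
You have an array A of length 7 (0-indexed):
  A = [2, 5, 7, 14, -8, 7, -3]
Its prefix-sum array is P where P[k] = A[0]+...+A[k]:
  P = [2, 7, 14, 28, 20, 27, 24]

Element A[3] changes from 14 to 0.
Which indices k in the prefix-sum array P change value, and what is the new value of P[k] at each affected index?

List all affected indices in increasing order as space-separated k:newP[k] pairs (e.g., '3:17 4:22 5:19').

P[k] = A[0] + ... + A[k]
P[k] includes A[3] iff k >= 3
Affected indices: 3, 4, ..., 6; delta = -14
  P[3]: 28 + -14 = 14
  P[4]: 20 + -14 = 6
  P[5]: 27 + -14 = 13
  P[6]: 24 + -14 = 10

Answer: 3:14 4:6 5:13 6:10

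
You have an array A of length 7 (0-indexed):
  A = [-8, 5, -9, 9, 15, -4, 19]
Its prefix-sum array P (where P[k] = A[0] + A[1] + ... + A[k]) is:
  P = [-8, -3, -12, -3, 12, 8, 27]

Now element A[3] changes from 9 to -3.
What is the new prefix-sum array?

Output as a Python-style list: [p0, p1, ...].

Answer: [-8, -3, -12, -15, 0, -4, 15]

Derivation:
Change: A[3] 9 -> -3, delta = -12
P[k] for k < 3: unchanged (A[3] not included)
P[k] for k >= 3: shift by delta = -12
  P[0] = -8 + 0 = -8
  P[1] = -3 + 0 = -3
  P[2] = -12 + 0 = -12
  P[3] = -3 + -12 = -15
  P[4] = 12 + -12 = 0
  P[5] = 8 + -12 = -4
  P[6] = 27 + -12 = 15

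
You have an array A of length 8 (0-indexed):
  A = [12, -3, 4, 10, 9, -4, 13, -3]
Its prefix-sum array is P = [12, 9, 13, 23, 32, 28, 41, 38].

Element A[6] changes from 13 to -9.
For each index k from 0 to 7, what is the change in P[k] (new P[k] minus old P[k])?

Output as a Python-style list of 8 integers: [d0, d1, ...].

Element change: A[6] 13 -> -9, delta = -22
For k < 6: P[k] unchanged, delta_P[k] = 0
For k >= 6: P[k] shifts by exactly -22
Delta array: [0, 0, 0, 0, 0, 0, -22, -22]

Answer: [0, 0, 0, 0, 0, 0, -22, -22]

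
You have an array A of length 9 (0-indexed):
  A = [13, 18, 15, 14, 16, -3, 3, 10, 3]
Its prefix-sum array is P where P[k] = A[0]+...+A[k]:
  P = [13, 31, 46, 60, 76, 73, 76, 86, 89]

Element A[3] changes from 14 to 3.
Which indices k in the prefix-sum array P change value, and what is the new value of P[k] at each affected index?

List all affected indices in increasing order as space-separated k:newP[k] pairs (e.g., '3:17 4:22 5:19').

P[k] = A[0] + ... + A[k]
P[k] includes A[3] iff k >= 3
Affected indices: 3, 4, ..., 8; delta = -11
  P[3]: 60 + -11 = 49
  P[4]: 76 + -11 = 65
  P[5]: 73 + -11 = 62
  P[6]: 76 + -11 = 65
  P[7]: 86 + -11 = 75
  P[8]: 89 + -11 = 78

Answer: 3:49 4:65 5:62 6:65 7:75 8:78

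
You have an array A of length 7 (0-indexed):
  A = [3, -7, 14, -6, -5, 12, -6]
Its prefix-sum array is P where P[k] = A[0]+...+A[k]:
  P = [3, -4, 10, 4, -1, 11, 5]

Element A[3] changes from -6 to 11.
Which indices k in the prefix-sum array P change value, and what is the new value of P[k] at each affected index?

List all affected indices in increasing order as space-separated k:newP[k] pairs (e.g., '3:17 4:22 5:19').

P[k] = A[0] + ... + A[k]
P[k] includes A[3] iff k >= 3
Affected indices: 3, 4, ..., 6; delta = 17
  P[3]: 4 + 17 = 21
  P[4]: -1 + 17 = 16
  P[5]: 11 + 17 = 28
  P[6]: 5 + 17 = 22

Answer: 3:21 4:16 5:28 6:22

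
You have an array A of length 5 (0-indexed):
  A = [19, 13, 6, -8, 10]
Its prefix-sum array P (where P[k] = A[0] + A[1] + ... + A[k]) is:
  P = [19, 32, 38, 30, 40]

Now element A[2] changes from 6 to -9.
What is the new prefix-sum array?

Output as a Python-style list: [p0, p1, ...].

Change: A[2] 6 -> -9, delta = -15
P[k] for k < 2: unchanged (A[2] not included)
P[k] for k >= 2: shift by delta = -15
  P[0] = 19 + 0 = 19
  P[1] = 32 + 0 = 32
  P[2] = 38 + -15 = 23
  P[3] = 30 + -15 = 15
  P[4] = 40 + -15 = 25

Answer: [19, 32, 23, 15, 25]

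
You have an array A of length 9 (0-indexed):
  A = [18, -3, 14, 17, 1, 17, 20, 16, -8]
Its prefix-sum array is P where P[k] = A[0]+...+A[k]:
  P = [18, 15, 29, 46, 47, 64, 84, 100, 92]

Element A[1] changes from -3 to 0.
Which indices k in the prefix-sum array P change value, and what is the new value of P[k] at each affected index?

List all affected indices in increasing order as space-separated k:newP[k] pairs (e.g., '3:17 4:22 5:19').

Answer: 1:18 2:32 3:49 4:50 5:67 6:87 7:103 8:95

Derivation:
P[k] = A[0] + ... + A[k]
P[k] includes A[1] iff k >= 1
Affected indices: 1, 2, ..., 8; delta = 3
  P[1]: 15 + 3 = 18
  P[2]: 29 + 3 = 32
  P[3]: 46 + 3 = 49
  P[4]: 47 + 3 = 50
  P[5]: 64 + 3 = 67
  P[6]: 84 + 3 = 87
  P[7]: 100 + 3 = 103
  P[8]: 92 + 3 = 95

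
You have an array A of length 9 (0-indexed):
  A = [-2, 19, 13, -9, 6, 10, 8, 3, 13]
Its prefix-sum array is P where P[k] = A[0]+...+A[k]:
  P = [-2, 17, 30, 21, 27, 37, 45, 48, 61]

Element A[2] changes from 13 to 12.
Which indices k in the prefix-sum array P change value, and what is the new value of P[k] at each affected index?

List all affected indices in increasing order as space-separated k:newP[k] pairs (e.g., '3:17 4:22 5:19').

P[k] = A[0] + ... + A[k]
P[k] includes A[2] iff k >= 2
Affected indices: 2, 3, ..., 8; delta = -1
  P[2]: 30 + -1 = 29
  P[3]: 21 + -1 = 20
  P[4]: 27 + -1 = 26
  P[5]: 37 + -1 = 36
  P[6]: 45 + -1 = 44
  P[7]: 48 + -1 = 47
  P[8]: 61 + -1 = 60

Answer: 2:29 3:20 4:26 5:36 6:44 7:47 8:60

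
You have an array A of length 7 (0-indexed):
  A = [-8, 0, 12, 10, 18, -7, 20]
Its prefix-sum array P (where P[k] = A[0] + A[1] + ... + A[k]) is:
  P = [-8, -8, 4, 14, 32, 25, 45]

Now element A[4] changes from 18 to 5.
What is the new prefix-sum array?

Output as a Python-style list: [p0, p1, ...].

Answer: [-8, -8, 4, 14, 19, 12, 32]

Derivation:
Change: A[4] 18 -> 5, delta = -13
P[k] for k < 4: unchanged (A[4] not included)
P[k] for k >= 4: shift by delta = -13
  P[0] = -8 + 0 = -8
  P[1] = -8 + 0 = -8
  P[2] = 4 + 0 = 4
  P[3] = 14 + 0 = 14
  P[4] = 32 + -13 = 19
  P[5] = 25 + -13 = 12
  P[6] = 45 + -13 = 32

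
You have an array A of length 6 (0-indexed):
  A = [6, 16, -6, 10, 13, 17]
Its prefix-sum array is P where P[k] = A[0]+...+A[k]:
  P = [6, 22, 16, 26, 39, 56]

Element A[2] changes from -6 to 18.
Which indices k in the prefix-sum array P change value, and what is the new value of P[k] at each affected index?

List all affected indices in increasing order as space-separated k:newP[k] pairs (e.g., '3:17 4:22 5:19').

P[k] = A[0] + ... + A[k]
P[k] includes A[2] iff k >= 2
Affected indices: 2, 3, ..., 5; delta = 24
  P[2]: 16 + 24 = 40
  P[3]: 26 + 24 = 50
  P[4]: 39 + 24 = 63
  P[5]: 56 + 24 = 80

Answer: 2:40 3:50 4:63 5:80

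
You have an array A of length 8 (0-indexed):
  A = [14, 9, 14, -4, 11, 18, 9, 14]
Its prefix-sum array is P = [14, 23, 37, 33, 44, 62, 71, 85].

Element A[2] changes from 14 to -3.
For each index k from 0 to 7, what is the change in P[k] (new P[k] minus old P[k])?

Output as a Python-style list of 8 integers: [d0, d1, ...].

Answer: [0, 0, -17, -17, -17, -17, -17, -17]

Derivation:
Element change: A[2] 14 -> -3, delta = -17
For k < 2: P[k] unchanged, delta_P[k] = 0
For k >= 2: P[k] shifts by exactly -17
Delta array: [0, 0, -17, -17, -17, -17, -17, -17]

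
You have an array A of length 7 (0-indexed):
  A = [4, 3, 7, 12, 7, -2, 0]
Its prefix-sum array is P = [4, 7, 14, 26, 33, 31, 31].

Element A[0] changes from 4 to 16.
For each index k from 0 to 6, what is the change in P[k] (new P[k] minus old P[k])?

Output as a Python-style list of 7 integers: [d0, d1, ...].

Answer: [12, 12, 12, 12, 12, 12, 12]

Derivation:
Element change: A[0] 4 -> 16, delta = 12
For k < 0: P[k] unchanged, delta_P[k] = 0
For k >= 0: P[k] shifts by exactly 12
Delta array: [12, 12, 12, 12, 12, 12, 12]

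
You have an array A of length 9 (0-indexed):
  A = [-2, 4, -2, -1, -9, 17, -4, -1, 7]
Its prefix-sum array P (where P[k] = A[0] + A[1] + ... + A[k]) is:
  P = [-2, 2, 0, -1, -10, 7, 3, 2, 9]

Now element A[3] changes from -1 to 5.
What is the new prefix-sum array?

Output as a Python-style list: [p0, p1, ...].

Change: A[3] -1 -> 5, delta = 6
P[k] for k < 3: unchanged (A[3] not included)
P[k] for k >= 3: shift by delta = 6
  P[0] = -2 + 0 = -2
  P[1] = 2 + 0 = 2
  P[2] = 0 + 0 = 0
  P[3] = -1 + 6 = 5
  P[4] = -10 + 6 = -4
  P[5] = 7 + 6 = 13
  P[6] = 3 + 6 = 9
  P[7] = 2 + 6 = 8
  P[8] = 9 + 6 = 15

Answer: [-2, 2, 0, 5, -4, 13, 9, 8, 15]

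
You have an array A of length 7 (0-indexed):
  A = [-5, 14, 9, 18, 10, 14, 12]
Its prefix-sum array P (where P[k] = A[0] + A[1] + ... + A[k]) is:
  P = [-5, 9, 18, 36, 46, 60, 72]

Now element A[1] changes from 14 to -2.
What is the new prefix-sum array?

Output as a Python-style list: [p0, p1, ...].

Answer: [-5, -7, 2, 20, 30, 44, 56]

Derivation:
Change: A[1] 14 -> -2, delta = -16
P[k] for k < 1: unchanged (A[1] not included)
P[k] for k >= 1: shift by delta = -16
  P[0] = -5 + 0 = -5
  P[1] = 9 + -16 = -7
  P[2] = 18 + -16 = 2
  P[3] = 36 + -16 = 20
  P[4] = 46 + -16 = 30
  P[5] = 60 + -16 = 44
  P[6] = 72 + -16 = 56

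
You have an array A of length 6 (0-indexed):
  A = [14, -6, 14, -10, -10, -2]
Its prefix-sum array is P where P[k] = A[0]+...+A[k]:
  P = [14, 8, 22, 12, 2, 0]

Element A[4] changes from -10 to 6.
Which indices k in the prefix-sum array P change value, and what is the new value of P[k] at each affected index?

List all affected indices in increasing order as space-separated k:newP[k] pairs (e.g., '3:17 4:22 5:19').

Answer: 4:18 5:16

Derivation:
P[k] = A[0] + ... + A[k]
P[k] includes A[4] iff k >= 4
Affected indices: 4, 5, ..., 5; delta = 16
  P[4]: 2 + 16 = 18
  P[5]: 0 + 16 = 16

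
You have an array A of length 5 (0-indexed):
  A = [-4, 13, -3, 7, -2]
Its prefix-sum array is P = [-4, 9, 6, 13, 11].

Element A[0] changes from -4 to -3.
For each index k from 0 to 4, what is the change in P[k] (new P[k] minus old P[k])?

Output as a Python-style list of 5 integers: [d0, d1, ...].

Element change: A[0] -4 -> -3, delta = 1
For k < 0: P[k] unchanged, delta_P[k] = 0
For k >= 0: P[k] shifts by exactly 1
Delta array: [1, 1, 1, 1, 1]

Answer: [1, 1, 1, 1, 1]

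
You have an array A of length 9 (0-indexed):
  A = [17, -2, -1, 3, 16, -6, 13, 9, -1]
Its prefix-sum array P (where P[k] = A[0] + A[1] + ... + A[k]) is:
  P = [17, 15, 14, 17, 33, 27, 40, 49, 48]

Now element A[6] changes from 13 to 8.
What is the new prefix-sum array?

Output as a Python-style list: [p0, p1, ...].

Answer: [17, 15, 14, 17, 33, 27, 35, 44, 43]

Derivation:
Change: A[6] 13 -> 8, delta = -5
P[k] for k < 6: unchanged (A[6] not included)
P[k] for k >= 6: shift by delta = -5
  P[0] = 17 + 0 = 17
  P[1] = 15 + 0 = 15
  P[2] = 14 + 0 = 14
  P[3] = 17 + 0 = 17
  P[4] = 33 + 0 = 33
  P[5] = 27 + 0 = 27
  P[6] = 40 + -5 = 35
  P[7] = 49 + -5 = 44
  P[8] = 48 + -5 = 43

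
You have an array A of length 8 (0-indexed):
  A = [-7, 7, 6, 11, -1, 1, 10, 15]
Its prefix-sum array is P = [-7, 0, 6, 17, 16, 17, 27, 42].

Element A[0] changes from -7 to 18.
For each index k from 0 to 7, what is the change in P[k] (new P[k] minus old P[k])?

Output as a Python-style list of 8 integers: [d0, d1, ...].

Element change: A[0] -7 -> 18, delta = 25
For k < 0: P[k] unchanged, delta_P[k] = 0
For k >= 0: P[k] shifts by exactly 25
Delta array: [25, 25, 25, 25, 25, 25, 25, 25]

Answer: [25, 25, 25, 25, 25, 25, 25, 25]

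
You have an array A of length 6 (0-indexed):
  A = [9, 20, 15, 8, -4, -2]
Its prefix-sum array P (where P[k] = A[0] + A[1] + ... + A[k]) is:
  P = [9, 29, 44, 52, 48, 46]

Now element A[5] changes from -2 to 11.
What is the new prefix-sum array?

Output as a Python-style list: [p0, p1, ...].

Answer: [9, 29, 44, 52, 48, 59]

Derivation:
Change: A[5] -2 -> 11, delta = 13
P[k] for k < 5: unchanged (A[5] not included)
P[k] for k >= 5: shift by delta = 13
  P[0] = 9 + 0 = 9
  P[1] = 29 + 0 = 29
  P[2] = 44 + 0 = 44
  P[3] = 52 + 0 = 52
  P[4] = 48 + 0 = 48
  P[5] = 46 + 13 = 59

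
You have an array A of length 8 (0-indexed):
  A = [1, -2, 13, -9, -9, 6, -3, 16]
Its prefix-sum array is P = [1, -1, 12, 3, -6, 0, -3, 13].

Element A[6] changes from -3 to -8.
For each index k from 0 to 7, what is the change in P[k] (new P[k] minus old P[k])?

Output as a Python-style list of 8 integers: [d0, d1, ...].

Element change: A[6] -3 -> -8, delta = -5
For k < 6: P[k] unchanged, delta_P[k] = 0
For k >= 6: P[k] shifts by exactly -5
Delta array: [0, 0, 0, 0, 0, 0, -5, -5]

Answer: [0, 0, 0, 0, 0, 0, -5, -5]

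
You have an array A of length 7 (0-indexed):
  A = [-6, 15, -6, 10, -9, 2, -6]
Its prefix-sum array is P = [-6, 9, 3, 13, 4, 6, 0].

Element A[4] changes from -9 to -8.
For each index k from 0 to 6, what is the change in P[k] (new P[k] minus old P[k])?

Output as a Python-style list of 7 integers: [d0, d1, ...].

Element change: A[4] -9 -> -8, delta = 1
For k < 4: P[k] unchanged, delta_P[k] = 0
For k >= 4: P[k] shifts by exactly 1
Delta array: [0, 0, 0, 0, 1, 1, 1]

Answer: [0, 0, 0, 0, 1, 1, 1]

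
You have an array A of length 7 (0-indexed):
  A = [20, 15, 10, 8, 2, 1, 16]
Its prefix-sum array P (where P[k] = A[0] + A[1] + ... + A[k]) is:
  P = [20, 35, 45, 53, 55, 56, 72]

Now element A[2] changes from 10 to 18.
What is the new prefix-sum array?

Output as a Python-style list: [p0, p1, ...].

Answer: [20, 35, 53, 61, 63, 64, 80]

Derivation:
Change: A[2] 10 -> 18, delta = 8
P[k] for k < 2: unchanged (A[2] not included)
P[k] for k >= 2: shift by delta = 8
  P[0] = 20 + 0 = 20
  P[1] = 35 + 0 = 35
  P[2] = 45 + 8 = 53
  P[3] = 53 + 8 = 61
  P[4] = 55 + 8 = 63
  P[5] = 56 + 8 = 64
  P[6] = 72 + 8 = 80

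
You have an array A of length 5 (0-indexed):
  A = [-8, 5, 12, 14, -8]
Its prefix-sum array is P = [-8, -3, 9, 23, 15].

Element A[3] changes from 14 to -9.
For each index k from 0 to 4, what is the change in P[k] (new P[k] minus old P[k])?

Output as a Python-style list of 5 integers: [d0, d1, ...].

Answer: [0, 0, 0, -23, -23]

Derivation:
Element change: A[3] 14 -> -9, delta = -23
For k < 3: P[k] unchanged, delta_P[k] = 0
For k >= 3: P[k] shifts by exactly -23
Delta array: [0, 0, 0, -23, -23]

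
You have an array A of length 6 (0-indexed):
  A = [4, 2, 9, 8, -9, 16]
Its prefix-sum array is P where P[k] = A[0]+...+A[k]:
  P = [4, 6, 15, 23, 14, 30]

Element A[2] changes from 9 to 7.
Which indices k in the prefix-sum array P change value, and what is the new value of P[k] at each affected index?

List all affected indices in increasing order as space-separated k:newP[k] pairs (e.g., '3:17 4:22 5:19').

P[k] = A[0] + ... + A[k]
P[k] includes A[2] iff k >= 2
Affected indices: 2, 3, ..., 5; delta = -2
  P[2]: 15 + -2 = 13
  P[3]: 23 + -2 = 21
  P[4]: 14 + -2 = 12
  P[5]: 30 + -2 = 28

Answer: 2:13 3:21 4:12 5:28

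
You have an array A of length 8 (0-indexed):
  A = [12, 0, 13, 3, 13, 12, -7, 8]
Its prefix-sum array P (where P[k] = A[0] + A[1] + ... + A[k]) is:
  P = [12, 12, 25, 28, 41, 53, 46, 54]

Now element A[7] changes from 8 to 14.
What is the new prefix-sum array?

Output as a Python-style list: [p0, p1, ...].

Answer: [12, 12, 25, 28, 41, 53, 46, 60]

Derivation:
Change: A[7] 8 -> 14, delta = 6
P[k] for k < 7: unchanged (A[7] not included)
P[k] for k >= 7: shift by delta = 6
  P[0] = 12 + 0 = 12
  P[1] = 12 + 0 = 12
  P[2] = 25 + 0 = 25
  P[3] = 28 + 0 = 28
  P[4] = 41 + 0 = 41
  P[5] = 53 + 0 = 53
  P[6] = 46 + 0 = 46
  P[7] = 54 + 6 = 60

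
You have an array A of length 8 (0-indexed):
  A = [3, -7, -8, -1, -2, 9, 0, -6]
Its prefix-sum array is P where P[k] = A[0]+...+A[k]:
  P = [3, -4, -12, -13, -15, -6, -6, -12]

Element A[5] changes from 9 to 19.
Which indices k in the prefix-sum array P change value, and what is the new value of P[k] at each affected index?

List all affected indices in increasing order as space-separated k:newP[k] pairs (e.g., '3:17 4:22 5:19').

P[k] = A[0] + ... + A[k]
P[k] includes A[5] iff k >= 5
Affected indices: 5, 6, ..., 7; delta = 10
  P[5]: -6 + 10 = 4
  P[6]: -6 + 10 = 4
  P[7]: -12 + 10 = -2

Answer: 5:4 6:4 7:-2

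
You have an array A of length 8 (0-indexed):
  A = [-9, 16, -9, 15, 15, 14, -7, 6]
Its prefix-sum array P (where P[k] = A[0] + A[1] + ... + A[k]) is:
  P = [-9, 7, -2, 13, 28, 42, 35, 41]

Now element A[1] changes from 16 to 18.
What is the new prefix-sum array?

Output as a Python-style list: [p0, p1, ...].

Answer: [-9, 9, 0, 15, 30, 44, 37, 43]

Derivation:
Change: A[1] 16 -> 18, delta = 2
P[k] for k < 1: unchanged (A[1] not included)
P[k] for k >= 1: shift by delta = 2
  P[0] = -9 + 0 = -9
  P[1] = 7 + 2 = 9
  P[2] = -2 + 2 = 0
  P[3] = 13 + 2 = 15
  P[4] = 28 + 2 = 30
  P[5] = 42 + 2 = 44
  P[6] = 35 + 2 = 37
  P[7] = 41 + 2 = 43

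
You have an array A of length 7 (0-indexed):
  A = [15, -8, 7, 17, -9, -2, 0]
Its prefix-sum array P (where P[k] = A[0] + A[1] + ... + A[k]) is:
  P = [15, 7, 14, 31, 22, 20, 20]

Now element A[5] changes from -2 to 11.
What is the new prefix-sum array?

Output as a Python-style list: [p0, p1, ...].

Answer: [15, 7, 14, 31, 22, 33, 33]

Derivation:
Change: A[5] -2 -> 11, delta = 13
P[k] for k < 5: unchanged (A[5] not included)
P[k] for k >= 5: shift by delta = 13
  P[0] = 15 + 0 = 15
  P[1] = 7 + 0 = 7
  P[2] = 14 + 0 = 14
  P[3] = 31 + 0 = 31
  P[4] = 22 + 0 = 22
  P[5] = 20 + 13 = 33
  P[6] = 20 + 13 = 33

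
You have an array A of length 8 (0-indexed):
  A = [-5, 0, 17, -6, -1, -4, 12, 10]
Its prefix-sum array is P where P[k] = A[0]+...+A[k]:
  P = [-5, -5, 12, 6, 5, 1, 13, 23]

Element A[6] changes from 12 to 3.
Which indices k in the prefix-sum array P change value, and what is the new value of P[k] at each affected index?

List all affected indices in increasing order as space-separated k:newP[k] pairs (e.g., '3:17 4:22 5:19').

P[k] = A[0] + ... + A[k]
P[k] includes A[6] iff k >= 6
Affected indices: 6, 7, ..., 7; delta = -9
  P[6]: 13 + -9 = 4
  P[7]: 23 + -9 = 14

Answer: 6:4 7:14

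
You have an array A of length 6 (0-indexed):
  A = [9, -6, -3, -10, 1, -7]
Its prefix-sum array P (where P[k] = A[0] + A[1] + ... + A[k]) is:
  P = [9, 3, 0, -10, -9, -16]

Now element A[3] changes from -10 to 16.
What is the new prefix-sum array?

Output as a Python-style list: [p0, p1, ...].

Change: A[3] -10 -> 16, delta = 26
P[k] for k < 3: unchanged (A[3] not included)
P[k] for k >= 3: shift by delta = 26
  P[0] = 9 + 0 = 9
  P[1] = 3 + 0 = 3
  P[2] = 0 + 0 = 0
  P[3] = -10 + 26 = 16
  P[4] = -9 + 26 = 17
  P[5] = -16 + 26 = 10

Answer: [9, 3, 0, 16, 17, 10]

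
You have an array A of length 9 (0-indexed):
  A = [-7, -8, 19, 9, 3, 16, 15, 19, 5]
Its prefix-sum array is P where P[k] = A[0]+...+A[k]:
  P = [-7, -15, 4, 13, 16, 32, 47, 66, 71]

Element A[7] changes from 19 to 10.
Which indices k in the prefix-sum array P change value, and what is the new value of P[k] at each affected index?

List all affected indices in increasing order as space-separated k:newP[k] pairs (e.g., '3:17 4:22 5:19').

Answer: 7:57 8:62

Derivation:
P[k] = A[0] + ... + A[k]
P[k] includes A[7] iff k >= 7
Affected indices: 7, 8, ..., 8; delta = -9
  P[7]: 66 + -9 = 57
  P[8]: 71 + -9 = 62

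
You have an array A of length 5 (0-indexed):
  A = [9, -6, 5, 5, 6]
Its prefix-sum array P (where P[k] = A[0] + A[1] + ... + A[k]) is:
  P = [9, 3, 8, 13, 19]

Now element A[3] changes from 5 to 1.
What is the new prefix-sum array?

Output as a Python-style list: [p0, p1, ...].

Change: A[3] 5 -> 1, delta = -4
P[k] for k < 3: unchanged (A[3] not included)
P[k] for k >= 3: shift by delta = -4
  P[0] = 9 + 0 = 9
  P[1] = 3 + 0 = 3
  P[2] = 8 + 0 = 8
  P[3] = 13 + -4 = 9
  P[4] = 19 + -4 = 15

Answer: [9, 3, 8, 9, 15]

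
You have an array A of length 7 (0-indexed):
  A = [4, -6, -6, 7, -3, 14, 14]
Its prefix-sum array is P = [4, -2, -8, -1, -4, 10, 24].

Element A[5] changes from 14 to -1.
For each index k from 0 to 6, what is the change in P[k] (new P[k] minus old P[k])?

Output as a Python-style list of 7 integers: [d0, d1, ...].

Answer: [0, 0, 0, 0, 0, -15, -15]

Derivation:
Element change: A[5] 14 -> -1, delta = -15
For k < 5: P[k] unchanged, delta_P[k] = 0
For k >= 5: P[k] shifts by exactly -15
Delta array: [0, 0, 0, 0, 0, -15, -15]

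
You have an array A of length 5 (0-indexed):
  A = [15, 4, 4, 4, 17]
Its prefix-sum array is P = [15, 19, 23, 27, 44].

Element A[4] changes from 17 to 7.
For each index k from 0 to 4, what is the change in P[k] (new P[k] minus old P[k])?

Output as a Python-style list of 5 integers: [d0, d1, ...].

Element change: A[4] 17 -> 7, delta = -10
For k < 4: P[k] unchanged, delta_P[k] = 0
For k >= 4: P[k] shifts by exactly -10
Delta array: [0, 0, 0, 0, -10]

Answer: [0, 0, 0, 0, -10]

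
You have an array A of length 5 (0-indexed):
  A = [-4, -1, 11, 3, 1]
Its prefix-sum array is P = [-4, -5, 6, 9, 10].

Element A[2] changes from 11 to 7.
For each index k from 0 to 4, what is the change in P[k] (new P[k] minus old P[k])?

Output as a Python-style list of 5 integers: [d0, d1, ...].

Element change: A[2] 11 -> 7, delta = -4
For k < 2: P[k] unchanged, delta_P[k] = 0
For k >= 2: P[k] shifts by exactly -4
Delta array: [0, 0, -4, -4, -4]

Answer: [0, 0, -4, -4, -4]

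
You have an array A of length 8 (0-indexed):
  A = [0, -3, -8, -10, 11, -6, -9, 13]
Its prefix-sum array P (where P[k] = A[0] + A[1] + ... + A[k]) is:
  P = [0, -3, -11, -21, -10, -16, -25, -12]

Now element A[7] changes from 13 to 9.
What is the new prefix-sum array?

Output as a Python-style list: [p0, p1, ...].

Change: A[7] 13 -> 9, delta = -4
P[k] for k < 7: unchanged (A[7] not included)
P[k] for k >= 7: shift by delta = -4
  P[0] = 0 + 0 = 0
  P[1] = -3 + 0 = -3
  P[2] = -11 + 0 = -11
  P[3] = -21 + 0 = -21
  P[4] = -10 + 0 = -10
  P[5] = -16 + 0 = -16
  P[6] = -25 + 0 = -25
  P[7] = -12 + -4 = -16

Answer: [0, -3, -11, -21, -10, -16, -25, -16]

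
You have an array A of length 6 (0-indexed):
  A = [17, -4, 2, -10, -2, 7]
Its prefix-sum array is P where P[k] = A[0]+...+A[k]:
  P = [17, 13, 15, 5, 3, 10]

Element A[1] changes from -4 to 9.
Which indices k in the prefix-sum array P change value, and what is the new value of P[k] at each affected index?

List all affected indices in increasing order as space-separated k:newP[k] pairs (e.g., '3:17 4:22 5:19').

Answer: 1:26 2:28 3:18 4:16 5:23

Derivation:
P[k] = A[0] + ... + A[k]
P[k] includes A[1] iff k >= 1
Affected indices: 1, 2, ..., 5; delta = 13
  P[1]: 13 + 13 = 26
  P[2]: 15 + 13 = 28
  P[3]: 5 + 13 = 18
  P[4]: 3 + 13 = 16
  P[5]: 10 + 13 = 23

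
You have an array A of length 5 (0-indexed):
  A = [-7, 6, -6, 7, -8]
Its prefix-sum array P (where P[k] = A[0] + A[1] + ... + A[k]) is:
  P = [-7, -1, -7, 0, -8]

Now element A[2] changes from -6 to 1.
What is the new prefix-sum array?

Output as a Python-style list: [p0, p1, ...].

Answer: [-7, -1, 0, 7, -1]

Derivation:
Change: A[2] -6 -> 1, delta = 7
P[k] for k < 2: unchanged (A[2] not included)
P[k] for k >= 2: shift by delta = 7
  P[0] = -7 + 0 = -7
  P[1] = -1 + 0 = -1
  P[2] = -7 + 7 = 0
  P[3] = 0 + 7 = 7
  P[4] = -8 + 7 = -1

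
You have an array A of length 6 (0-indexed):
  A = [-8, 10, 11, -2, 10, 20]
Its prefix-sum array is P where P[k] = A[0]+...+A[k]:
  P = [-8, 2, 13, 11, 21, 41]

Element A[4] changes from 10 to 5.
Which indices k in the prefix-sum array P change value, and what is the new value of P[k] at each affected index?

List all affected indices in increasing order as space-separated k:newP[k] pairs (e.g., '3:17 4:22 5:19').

Answer: 4:16 5:36

Derivation:
P[k] = A[0] + ... + A[k]
P[k] includes A[4] iff k >= 4
Affected indices: 4, 5, ..., 5; delta = -5
  P[4]: 21 + -5 = 16
  P[5]: 41 + -5 = 36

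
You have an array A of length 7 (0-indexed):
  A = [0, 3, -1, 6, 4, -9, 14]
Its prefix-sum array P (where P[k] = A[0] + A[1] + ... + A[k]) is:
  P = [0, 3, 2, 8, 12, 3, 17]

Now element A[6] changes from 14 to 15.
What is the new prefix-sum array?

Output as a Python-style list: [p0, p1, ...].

Answer: [0, 3, 2, 8, 12, 3, 18]

Derivation:
Change: A[6] 14 -> 15, delta = 1
P[k] for k < 6: unchanged (A[6] not included)
P[k] for k >= 6: shift by delta = 1
  P[0] = 0 + 0 = 0
  P[1] = 3 + 0 = 3
  P[2] = 2 + 0 = 2
  P[3] = 8 + 0 = 8
  P[4] = 12 + 0 = 12
  P[5] = 3 + 0 = 3
  P[6] = 17 + 1 = 18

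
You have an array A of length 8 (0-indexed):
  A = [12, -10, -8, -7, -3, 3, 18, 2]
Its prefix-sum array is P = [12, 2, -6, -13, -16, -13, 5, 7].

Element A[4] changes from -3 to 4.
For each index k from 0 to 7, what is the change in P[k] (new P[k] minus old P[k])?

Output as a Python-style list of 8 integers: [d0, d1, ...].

Element change: A[4] -3 -> 4, delta = 7
For k < 4: P[k] unchanged, delta_P[k] = 0
For k >= 4: P[k] shifts by exactly 7
Delta array: [0, 0, 0, 0, 7, 7, 7, 7]

Answer: [0, 0, 0, 0, 7, 7, 7, 7]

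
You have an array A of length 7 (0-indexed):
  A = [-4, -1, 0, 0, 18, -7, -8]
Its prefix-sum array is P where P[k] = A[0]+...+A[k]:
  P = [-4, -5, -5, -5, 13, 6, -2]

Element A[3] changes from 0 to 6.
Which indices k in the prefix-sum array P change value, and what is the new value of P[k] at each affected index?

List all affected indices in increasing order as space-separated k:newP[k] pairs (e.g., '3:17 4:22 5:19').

P[k] = A[0] + ... + A[k]
P[k] includes A[3] iff k >= 3
Affected indices: 3, 4, ..., 6; delta = 6
  P[3]: -5 + 6 = 1
  P[4]: 13 + 6 = 19
  P[5]: 6 + 6 = 12
  P[6]: -2 + 6 = 4

Answer: 3:1 4:19 5:12 6:4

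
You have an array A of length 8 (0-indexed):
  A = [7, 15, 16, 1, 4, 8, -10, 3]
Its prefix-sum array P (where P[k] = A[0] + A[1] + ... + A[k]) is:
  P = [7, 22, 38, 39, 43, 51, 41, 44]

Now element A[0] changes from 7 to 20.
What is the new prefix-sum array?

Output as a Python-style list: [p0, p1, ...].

Change: A[0] 7 -> 20, delta = 13
P[k] for k < 0: unchanged (A[0] not included)
P[k] for k >= 0: shift by delta = 13
  P[0] = 7 + 13 = 20
  P[1] = 22 + 13 = 35
  P[2] = 38 + 13 = 51
  P[3] = 39 + 13 = 52
  P[4] = 43 + 13 = 56
  P[5] = 51 + 13 = 64
  P[6] = 41 + 13 = 54
  P[7] = 44 + 13 = 57

Answer: [20, 35, 51, 52, 56, 64, 54, 57]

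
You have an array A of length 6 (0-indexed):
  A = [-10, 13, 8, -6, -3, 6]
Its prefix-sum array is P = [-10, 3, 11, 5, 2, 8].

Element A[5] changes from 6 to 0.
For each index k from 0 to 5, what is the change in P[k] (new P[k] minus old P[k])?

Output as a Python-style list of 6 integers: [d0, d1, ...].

Element change: A[5] 6 -> 0, delta = -6
For k < 5: P[k] unchanged, delta_P[k] = 0
For k >= 5: P[k] shifts by exactly -6
Delta array: [0, 0, 0, 0, 0, -6]

Answer: [0, 0, 0, 0, 0, -6]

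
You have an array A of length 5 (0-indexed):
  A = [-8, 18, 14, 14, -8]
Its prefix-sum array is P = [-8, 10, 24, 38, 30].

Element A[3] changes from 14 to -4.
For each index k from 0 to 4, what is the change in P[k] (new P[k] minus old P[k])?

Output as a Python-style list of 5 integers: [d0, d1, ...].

Element change: A[3] 14 -> -4, delta = -18
For k < 3: P[k] unchanged, delta_P[k] = 0
For k >= 3: P[k] shifts by exactly -18
Delta array: [0, 0, 0, -18, -18]

Answer: [0, 0, 0, -18, -18]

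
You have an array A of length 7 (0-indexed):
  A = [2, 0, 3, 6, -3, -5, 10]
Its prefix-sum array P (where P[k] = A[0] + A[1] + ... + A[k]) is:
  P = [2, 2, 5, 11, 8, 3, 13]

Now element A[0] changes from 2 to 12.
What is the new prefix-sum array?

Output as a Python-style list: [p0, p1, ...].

Change: A[0] 2 -> 12, delta = 10
P[k] for k < 0: unchanged (A[0] not included)
P[k] for k >= 0: shift by delta = 10
  P[0] = 2 + 10 = 12
  P[1] = 2 + 10 = 12
  P[2] = 5 + 10 = 15
  P[3] = 11 + 10 = 21
  P[4] = 8 + 10 = 18
  P[5] = 3 + 10 = 13
  P[6] = 13 + 10 = 23

Answer: [12, 12, 15, 21, 18, 13, 23]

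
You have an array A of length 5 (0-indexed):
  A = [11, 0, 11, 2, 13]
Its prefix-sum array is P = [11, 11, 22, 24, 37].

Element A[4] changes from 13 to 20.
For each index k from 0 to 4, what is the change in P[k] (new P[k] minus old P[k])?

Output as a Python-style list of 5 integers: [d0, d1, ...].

Element change: A[4] 13 -> 20, delta = 7
For k < 4: P[k] unchanged, delta_P[k] = 0
For k >= 4: P[k] shifts by exactly 7
Delta array: [0, 0, 0, 0, 7]

Answer: [0, 0, 0, 0, 7]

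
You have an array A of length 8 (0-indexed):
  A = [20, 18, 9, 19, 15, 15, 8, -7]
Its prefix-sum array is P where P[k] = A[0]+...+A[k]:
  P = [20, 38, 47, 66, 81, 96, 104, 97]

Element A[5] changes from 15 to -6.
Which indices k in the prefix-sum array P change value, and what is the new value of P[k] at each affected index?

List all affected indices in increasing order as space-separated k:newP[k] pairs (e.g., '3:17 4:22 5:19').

Answer: 5:75 6:83 7:76

Derivation:
P[k] = A[0] + ... + A[k]
P[k] includes A[5] iff k >= 5
Affected indices: 5, 6, ..., 7; delta = -21
  P[5]: 96 + -21 = 75
  P[6]: 104 + -21 = 83
  P[7]: 97 + -21 = 76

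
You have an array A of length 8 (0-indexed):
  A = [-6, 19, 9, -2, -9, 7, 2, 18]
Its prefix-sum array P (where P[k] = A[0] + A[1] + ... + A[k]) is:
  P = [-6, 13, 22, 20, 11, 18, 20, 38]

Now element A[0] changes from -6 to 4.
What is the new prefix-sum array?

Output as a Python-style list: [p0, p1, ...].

Answer: [4, 23, 32, 30, 21, 28, 30, 48]

Derivation:
Change: A[0] -6 -> 4, delta = 10
P[k] for k < 0: unchanged (A[0] not included)
P[k] for k >= 0: shift by delta = 10
  P[0] = -6 + 10 = 4
  P[1] = 13 + 10 = 23
  P[2] = 22 + 10 = 32
  P[3] = 20 + 10 = 30
  P[4] = 11 + 10 = 21
  P[5] = 18 + 10 = 28
  P[6] = 20 + 10 = 30
  P[7] = 38 + 10 = 48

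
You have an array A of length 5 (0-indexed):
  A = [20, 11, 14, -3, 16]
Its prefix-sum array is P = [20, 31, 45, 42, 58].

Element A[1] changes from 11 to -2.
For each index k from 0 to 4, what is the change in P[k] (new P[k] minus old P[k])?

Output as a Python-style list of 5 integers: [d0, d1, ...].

Element change: A[1] 11 -> -2, delta = -13
For k < 1: P[k] unchanged, delta_P[k] = 0
For k >= 1: P[k] shifts by exactly -13
Delta array: [0, -13, -13, -13, -13]

Answer: [0, -13, -13, -13, -13]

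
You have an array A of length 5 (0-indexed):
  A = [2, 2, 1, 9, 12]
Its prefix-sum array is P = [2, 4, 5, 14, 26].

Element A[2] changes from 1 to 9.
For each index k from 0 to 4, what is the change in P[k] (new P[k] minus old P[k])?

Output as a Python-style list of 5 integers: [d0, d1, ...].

Element change: A[2] 1 -> 9, delta = 8
For k < 2: P[k] unchanged, delta_P[k] = 0
For k >= 2: P[k] shifts by exactly 8
Delta array: [0, 0, 8, 8, 8]

Answer: [0, 0, 8, 8, 8]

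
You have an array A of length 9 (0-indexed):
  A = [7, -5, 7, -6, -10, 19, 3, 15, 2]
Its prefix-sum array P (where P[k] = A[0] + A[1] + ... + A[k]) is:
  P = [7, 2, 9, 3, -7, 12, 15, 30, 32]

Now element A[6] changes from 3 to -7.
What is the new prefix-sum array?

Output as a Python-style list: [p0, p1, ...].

Answer: [7, 2, 9, 3, -7, 12, 5, 20, 22]

Derivation:
Change: A[6] 3 -> -7, delta = -10
P[k] for k < 6: unchanged (A[6] not included)
P[k] for k >= 6: shift by delta = -10
  P[0] = 7 + 0 = 7
  P[1] = 2 + 0 = 2
  P[2] = 9 + 0 = 9
  P[3] = 3 + 0 = 3
  P[4] = -7 + 0 = -7
  P[5] = 12 + 0 = 12
  P[6] = 15 + -10 = 5
  P[7] = 30 + -10 = 20
  P[8] = 32 + -10 = 22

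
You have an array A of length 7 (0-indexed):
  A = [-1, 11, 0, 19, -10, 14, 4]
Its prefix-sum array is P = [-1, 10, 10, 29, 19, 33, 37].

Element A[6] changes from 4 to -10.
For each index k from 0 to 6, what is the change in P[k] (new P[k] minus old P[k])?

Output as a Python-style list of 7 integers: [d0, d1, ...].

Element change: A[6] 4 -> -10, delta = -14
For k < 6: P[k] unchanged, delta_P[k] = 0
For k >= 6: P[k] shifts by exactly -14
Delta array: [0, 0, 0, 0, 0, 0, -14]

Answer: [0, 0, 0, 0, 0, 0, -14]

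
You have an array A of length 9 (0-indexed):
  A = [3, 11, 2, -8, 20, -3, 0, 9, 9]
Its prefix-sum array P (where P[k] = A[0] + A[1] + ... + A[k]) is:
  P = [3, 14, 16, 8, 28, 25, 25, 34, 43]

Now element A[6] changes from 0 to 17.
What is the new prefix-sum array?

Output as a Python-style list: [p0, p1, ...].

Change: A[6] 0 -> 17, delta = 17
P[k] for k < 6: unchanged (A[6] not included)
P[k] for k >= 6: shift by delta = 17
  P[0] = 3 + 0 = 3
  P[1] = 14 + 0 = 14
  P[2] = 16 + 0 = 16
  P[3] = 8 + 0 = 8
  P[4] = 28 + 0 = 28
  P[5] = 25 + 0 = 25
  P[6] = 25 + 17 = 42
  P[7] = 34 + 17 = 51
  P[8] = 43 + 17 = 60

Answer: [3, 14, 16, 8, 28, 25, 42, 51, 60]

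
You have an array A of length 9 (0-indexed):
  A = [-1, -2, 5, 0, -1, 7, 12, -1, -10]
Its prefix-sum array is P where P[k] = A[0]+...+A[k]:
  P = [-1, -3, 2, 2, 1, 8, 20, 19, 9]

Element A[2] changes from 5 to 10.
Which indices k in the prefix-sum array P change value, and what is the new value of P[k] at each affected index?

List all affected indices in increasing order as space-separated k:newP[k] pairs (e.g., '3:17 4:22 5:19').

P[k] = A[0] + ... + A[k]
P[k] includes A[2] iff k >= 2
Affected indices: 2, 3, ..., 8; delta = 5
  P[2]: 2 + 5 = 7
  P[3]: 2 + 5 = 7
  P[4]: 1 + 5 = 6
  P[5]: 8 + 5 = 13
  P[6]: 20 + 5 = 25
  P[7]: 19 + 5 = 24
  P[8]: 9 + 5 = 14

Answer: 2:7 3:7 4:6 5:13 6:25 7:24 8:14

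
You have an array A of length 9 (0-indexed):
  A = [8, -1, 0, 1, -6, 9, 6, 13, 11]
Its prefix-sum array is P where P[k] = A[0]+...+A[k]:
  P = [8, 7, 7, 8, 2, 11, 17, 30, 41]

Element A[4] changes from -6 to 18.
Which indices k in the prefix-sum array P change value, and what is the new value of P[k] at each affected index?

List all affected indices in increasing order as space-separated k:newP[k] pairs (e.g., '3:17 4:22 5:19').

P[k] = A[0] + ... + A[k]
P[k] includes A[4] iff k >= 4
Affected indices: 4, 5, ..., 8; delta = 24
  P[4]: 2 + 24 = 26
  P[5]: 11 + 24 = 35
  P[6]: 17 + 24 = 41
  P[7]: 30 + 24 = 54
  P[8]: 41 + 24 = 65

Answer: 4:26 5:35 6:41 7:54 8:65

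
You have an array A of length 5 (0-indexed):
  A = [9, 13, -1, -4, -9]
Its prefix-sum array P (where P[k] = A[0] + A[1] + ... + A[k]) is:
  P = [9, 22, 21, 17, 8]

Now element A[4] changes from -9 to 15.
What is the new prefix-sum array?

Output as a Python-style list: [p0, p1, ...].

Answer: [9, 22, 21, 17, 32]

Derivation:
Change: A[4] -9 -> 15, delta = 24
P[k] for k < 4: unchanged (A[4] not included)
P[k] for k >= 4: shift by delta = 24
  P[0] = 9 + 0 = 9
  P[1] = 22 + 0 = 22
  P[2] = 21 + 0 = 21
  P[3] = 17 + 0 = 17
  P[4] = 8 + 24 = 32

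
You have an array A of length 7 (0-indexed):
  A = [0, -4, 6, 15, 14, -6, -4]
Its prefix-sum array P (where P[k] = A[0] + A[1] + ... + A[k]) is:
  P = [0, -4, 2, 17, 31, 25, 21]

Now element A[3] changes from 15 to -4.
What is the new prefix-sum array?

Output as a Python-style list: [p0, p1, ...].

Change: A[3] 15 -> -4, delta = -19
P[k] for k < 3: unchanged (A[3] not included)
P[k] for k >= 3: shift by delta = -19
  P[0] = 0 + 0 = 0
  P[1] = -4 + 0 = -4
  P[2] = 2 + 0 = 2
  P[3] = 17 + -19 = -2
  P[4] = 31 + -19 = 12
  P[5] = 25 + -19 = 6
  P[6] = 21 + -19 = 2

Answer: [0, -4, 2, -2, 12, 6, 2]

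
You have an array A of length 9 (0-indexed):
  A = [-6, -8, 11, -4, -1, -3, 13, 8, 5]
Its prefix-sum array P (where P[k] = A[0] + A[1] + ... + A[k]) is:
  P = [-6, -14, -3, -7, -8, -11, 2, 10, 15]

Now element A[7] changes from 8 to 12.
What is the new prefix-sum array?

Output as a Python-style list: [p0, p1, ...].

Answer: [-6, -14, -3, -7, -8, -11, 2, 14, 19]

Derivation:
Change: A[7] 8 -> 12, delta = 4
P[k] for k < 7: unchanged (A[7] not included)
P[k] for k >= 7: shift by delta = 4
  P[0] = -6 + 0 = -6
  P[1] = -14 + 0 = -14
  P[2] = -3 + 0 = -3
  P[3] = -7 + 0 = -7
  P[4] = -8 + 0 = -8
  P[5] = -11 + 0 = -11
  P[6] = 2 + 0 = 2
  P[7] = 10 + 4 = 14
  P[8] = 15 + 4 = 19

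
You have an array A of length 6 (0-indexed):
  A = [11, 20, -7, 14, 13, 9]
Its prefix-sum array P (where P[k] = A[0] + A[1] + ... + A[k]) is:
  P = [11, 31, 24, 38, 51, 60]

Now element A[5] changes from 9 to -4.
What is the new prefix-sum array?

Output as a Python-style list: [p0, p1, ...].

Answer: [11, 31, 24, 38, 51, 47]

Derivation:
Change: A[5] 9 -> -4, delta = -13
P[k] for k < 5: unchanged (A[5] not included)
P[k] for k >= 5: shift by delta = -13
  P[0] = 11 + 0 = 11
  P[1] = 31 + 0 = 31
  P[2] = 24 + 0 = 24
  P[3] = 38 + 0 = 38
  P[4] = 51 + 0 = 51
  P[5] = 60 + -13 = 47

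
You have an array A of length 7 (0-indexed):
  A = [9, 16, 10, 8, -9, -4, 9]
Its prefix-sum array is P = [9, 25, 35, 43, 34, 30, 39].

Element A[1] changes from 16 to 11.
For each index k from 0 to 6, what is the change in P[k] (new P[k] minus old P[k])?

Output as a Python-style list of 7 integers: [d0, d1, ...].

Element change: A[1] 16 -> 11, delta = -5
For k < 1: P[k] unchanged, delta_P[k] = 0
For k >= 1: P[k] shifts by exactly -5
Delta array: [0, -5, -5, -5, -5, -5, -5]

Answer: [0, -5, -5, -5, -5, -5, -5]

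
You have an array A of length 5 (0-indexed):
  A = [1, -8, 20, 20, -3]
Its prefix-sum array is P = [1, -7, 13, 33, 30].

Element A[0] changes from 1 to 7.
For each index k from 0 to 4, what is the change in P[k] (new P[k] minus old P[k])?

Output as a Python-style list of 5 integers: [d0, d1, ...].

Answer: [6, 6, 6, 6, 6]

Derivation:
Element change: A[0] 1 -> 7, delta = 6
For k < 0: P[k] unchanged, delta_P[k] = 0
For k >= 0: P[k] shifts by exactly 6
Delta array: [6, 6, 6, 6, 6]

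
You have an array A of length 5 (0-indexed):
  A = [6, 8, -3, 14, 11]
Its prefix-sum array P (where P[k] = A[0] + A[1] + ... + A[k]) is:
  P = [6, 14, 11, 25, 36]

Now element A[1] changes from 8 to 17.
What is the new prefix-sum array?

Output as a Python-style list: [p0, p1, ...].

Answer: [6, 23, 20, 34, 45]

Derivation:
Change: A[1] 8 -> 17, delta = 9
P[k] for k < 1: unchanged (A[1] not included)
P[k] for k >= 1: shift by delta = 9
  P[0] = 6 + 0 = 6
  P[1] = 14 + 9 = 23
  P[2] = 11 + 9 = 20
  P[3] = 25 + 9 = 34
  P[4] = 36 + 9 = 45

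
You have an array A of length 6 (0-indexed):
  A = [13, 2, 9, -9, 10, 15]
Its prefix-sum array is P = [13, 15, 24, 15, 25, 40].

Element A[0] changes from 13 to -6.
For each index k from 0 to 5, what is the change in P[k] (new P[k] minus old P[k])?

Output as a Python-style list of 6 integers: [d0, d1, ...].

Element change: A[0] 13 -> -6, delta = -19
For k < 0: P[k] unchanged, delta_P[k] = 0
For k >= 0: P[k] shifts by exactly -19
Delta array: [-19, -19, -19, -19, -19, -19]

Answer: [-19, -19, -19, -19, -19, -19]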